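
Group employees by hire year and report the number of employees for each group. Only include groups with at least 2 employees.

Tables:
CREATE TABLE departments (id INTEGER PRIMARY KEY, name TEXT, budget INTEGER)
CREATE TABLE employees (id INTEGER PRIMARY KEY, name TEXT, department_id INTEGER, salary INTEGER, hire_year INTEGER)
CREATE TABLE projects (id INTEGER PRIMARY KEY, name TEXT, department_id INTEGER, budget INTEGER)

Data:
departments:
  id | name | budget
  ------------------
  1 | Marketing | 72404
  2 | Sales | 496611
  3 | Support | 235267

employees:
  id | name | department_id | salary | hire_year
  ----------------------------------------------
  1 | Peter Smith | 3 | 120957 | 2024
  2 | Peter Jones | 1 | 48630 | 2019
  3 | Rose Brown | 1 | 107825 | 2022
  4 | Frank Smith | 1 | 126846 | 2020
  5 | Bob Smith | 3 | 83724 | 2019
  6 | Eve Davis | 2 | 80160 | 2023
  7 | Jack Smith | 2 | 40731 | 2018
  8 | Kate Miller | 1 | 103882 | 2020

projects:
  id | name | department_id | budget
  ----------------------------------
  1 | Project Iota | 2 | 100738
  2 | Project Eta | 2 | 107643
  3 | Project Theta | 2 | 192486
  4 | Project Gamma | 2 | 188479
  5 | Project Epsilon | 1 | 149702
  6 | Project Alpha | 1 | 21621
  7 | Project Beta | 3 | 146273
SELECT hire_year, COUNT(*) AS n FROM employees GROUP BY hire_year HAVING COUNT(*) >= 2

Execution result:
hire_year | n
2019 | 2
2020 | 2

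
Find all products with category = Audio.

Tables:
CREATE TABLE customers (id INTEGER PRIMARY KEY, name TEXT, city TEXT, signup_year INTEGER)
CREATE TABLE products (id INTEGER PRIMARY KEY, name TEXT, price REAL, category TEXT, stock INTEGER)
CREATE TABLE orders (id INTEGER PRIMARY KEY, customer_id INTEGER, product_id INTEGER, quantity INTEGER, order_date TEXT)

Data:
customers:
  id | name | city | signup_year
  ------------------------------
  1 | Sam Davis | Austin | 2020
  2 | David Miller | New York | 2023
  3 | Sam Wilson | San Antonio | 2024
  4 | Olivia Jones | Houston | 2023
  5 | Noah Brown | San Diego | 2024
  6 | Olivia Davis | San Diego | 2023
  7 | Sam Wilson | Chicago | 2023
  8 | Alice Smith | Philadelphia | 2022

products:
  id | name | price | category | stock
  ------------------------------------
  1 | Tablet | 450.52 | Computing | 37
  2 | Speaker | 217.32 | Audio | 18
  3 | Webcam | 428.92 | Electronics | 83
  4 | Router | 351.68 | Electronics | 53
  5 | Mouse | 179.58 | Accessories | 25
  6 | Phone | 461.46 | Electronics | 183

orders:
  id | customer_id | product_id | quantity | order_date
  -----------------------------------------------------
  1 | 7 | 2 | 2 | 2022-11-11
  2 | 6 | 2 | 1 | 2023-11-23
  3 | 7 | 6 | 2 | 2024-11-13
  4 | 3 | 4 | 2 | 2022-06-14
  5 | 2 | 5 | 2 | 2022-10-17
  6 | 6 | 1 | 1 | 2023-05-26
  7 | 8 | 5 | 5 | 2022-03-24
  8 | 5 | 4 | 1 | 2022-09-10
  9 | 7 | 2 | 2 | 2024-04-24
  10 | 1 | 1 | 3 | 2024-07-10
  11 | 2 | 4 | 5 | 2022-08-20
SELECT name, category FROM products WHERE category = 'Audio'

Execution result:
name | category
Speaker | Audio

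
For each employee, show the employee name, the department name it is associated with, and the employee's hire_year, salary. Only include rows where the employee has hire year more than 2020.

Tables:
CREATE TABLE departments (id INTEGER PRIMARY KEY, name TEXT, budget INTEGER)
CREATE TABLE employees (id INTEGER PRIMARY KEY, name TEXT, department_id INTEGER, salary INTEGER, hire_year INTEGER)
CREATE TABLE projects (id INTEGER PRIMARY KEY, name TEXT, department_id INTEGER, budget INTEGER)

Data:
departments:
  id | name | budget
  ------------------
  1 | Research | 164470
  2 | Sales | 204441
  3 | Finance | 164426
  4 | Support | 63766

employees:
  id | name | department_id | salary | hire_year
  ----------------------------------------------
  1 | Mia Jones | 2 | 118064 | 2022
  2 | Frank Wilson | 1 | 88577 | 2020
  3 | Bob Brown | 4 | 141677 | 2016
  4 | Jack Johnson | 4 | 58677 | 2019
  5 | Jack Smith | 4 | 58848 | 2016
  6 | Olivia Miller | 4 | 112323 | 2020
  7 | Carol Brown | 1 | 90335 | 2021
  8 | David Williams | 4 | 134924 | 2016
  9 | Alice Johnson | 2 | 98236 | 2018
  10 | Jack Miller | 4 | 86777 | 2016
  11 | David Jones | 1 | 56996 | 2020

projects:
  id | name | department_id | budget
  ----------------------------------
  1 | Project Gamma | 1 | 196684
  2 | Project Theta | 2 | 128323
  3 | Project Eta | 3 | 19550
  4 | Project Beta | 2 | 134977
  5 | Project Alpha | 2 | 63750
SELECT c.name, p.name AS department, c.hire_year, c.salary FROM employees c JOIN departments p ON c.department_id = p.id WHERE c.hire_year > 2020

Execution result:
name | department | hire_year | salary
Mia Jones | Sales | 2022 | 118064
Carol Brown | Research | 2021 | 90335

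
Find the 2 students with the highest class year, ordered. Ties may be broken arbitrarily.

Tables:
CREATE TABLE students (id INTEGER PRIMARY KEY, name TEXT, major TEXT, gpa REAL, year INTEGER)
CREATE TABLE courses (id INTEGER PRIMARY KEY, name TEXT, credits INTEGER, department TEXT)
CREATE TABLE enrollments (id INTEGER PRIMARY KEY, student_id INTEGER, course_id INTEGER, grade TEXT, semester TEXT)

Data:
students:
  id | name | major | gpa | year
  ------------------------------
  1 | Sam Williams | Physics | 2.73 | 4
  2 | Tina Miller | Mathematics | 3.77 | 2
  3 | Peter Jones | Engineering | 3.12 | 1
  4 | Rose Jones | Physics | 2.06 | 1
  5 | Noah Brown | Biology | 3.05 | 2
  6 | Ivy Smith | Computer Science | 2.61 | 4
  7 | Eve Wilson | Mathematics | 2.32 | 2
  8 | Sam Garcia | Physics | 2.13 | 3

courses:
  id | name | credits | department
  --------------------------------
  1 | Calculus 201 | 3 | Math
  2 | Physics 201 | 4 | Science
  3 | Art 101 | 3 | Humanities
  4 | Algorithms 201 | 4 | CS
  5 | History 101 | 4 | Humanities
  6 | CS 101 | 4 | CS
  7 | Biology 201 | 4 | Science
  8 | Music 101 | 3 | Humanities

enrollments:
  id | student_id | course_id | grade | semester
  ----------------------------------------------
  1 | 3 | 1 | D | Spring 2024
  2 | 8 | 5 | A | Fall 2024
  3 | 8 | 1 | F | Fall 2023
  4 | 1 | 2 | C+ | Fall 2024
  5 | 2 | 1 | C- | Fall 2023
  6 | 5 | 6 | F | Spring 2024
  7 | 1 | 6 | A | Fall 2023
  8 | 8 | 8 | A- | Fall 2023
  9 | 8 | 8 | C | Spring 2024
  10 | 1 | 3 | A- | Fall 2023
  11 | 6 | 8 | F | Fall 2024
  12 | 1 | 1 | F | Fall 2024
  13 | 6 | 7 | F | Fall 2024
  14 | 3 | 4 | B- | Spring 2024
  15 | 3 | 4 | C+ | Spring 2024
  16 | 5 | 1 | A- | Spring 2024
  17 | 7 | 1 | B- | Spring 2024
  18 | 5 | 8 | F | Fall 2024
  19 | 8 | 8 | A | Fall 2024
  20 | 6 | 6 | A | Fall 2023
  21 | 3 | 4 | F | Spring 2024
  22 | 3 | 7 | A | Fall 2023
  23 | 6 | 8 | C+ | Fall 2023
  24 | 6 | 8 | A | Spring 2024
SELECT name, year FROM students ORDER BY year DESC LIMIT 2

Execution result:
name | year
Sam Williams | 4
Ivy Smith | 4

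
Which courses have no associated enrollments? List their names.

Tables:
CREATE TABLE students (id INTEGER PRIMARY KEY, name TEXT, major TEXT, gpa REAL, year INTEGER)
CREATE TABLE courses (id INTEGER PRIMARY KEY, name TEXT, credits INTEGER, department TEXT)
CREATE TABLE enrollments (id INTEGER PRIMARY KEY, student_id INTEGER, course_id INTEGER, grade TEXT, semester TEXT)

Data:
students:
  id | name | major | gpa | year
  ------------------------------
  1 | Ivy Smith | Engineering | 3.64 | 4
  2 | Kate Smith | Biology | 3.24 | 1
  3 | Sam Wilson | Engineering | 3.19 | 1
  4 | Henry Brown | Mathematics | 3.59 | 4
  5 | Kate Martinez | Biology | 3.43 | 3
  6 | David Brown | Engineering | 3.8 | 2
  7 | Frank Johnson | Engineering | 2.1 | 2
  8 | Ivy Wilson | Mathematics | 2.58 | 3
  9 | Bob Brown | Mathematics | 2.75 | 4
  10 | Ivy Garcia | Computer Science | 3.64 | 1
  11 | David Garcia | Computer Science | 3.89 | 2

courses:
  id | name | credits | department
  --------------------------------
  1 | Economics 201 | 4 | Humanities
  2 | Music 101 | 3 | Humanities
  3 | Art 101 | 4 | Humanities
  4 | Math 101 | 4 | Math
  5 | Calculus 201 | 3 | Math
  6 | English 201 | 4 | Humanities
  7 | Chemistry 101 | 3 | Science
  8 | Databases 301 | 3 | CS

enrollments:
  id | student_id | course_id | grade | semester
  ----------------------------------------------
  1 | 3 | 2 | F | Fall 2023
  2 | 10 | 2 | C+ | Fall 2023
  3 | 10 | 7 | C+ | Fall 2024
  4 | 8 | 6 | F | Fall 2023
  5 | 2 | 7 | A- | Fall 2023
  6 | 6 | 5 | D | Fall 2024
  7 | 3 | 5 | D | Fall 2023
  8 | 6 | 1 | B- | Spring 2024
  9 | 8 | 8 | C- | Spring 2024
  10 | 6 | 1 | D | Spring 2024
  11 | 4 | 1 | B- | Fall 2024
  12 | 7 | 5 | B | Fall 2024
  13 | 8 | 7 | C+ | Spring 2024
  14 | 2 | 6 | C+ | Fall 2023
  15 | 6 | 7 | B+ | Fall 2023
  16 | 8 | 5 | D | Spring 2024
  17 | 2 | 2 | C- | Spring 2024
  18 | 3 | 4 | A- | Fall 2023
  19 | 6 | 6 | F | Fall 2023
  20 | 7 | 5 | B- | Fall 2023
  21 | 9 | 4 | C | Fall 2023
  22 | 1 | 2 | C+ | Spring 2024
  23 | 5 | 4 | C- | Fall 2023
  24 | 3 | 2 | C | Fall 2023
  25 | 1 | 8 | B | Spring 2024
SELECT p.name FROM courses p LEFT JOIN enrollments c ON c.course_id = p.id WHERE c.id IS NULL

Execution result:
Art 101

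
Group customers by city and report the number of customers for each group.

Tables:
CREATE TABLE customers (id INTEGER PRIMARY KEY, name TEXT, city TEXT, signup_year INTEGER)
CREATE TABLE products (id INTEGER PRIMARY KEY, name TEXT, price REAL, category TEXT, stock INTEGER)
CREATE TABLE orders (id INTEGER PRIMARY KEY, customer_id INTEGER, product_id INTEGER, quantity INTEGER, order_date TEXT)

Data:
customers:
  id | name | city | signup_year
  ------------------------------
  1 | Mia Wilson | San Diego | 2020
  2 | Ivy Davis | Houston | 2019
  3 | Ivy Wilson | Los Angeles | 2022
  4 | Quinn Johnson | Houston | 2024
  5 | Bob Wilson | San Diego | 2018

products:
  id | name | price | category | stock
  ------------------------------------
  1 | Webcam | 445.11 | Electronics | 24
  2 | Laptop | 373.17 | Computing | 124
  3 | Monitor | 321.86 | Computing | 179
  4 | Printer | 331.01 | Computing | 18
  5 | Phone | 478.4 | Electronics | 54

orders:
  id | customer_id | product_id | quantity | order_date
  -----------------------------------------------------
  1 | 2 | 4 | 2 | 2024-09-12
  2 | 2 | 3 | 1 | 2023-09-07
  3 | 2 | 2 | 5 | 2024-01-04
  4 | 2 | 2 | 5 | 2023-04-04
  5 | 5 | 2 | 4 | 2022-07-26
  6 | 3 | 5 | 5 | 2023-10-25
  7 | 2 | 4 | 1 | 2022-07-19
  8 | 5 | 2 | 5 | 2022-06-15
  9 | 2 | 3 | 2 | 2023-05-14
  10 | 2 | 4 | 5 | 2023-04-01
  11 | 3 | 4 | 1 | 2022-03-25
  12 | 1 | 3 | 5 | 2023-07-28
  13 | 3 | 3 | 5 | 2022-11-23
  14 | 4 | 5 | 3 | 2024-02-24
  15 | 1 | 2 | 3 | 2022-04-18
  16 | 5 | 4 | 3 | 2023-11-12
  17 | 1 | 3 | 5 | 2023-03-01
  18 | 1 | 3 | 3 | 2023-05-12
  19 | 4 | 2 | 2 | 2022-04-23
SELECT city, COUNT(*) AS n FROM customers GROUP BY city

Execution result:
city | n
Houston | 2
Los Angeles | 1
San Diego | 2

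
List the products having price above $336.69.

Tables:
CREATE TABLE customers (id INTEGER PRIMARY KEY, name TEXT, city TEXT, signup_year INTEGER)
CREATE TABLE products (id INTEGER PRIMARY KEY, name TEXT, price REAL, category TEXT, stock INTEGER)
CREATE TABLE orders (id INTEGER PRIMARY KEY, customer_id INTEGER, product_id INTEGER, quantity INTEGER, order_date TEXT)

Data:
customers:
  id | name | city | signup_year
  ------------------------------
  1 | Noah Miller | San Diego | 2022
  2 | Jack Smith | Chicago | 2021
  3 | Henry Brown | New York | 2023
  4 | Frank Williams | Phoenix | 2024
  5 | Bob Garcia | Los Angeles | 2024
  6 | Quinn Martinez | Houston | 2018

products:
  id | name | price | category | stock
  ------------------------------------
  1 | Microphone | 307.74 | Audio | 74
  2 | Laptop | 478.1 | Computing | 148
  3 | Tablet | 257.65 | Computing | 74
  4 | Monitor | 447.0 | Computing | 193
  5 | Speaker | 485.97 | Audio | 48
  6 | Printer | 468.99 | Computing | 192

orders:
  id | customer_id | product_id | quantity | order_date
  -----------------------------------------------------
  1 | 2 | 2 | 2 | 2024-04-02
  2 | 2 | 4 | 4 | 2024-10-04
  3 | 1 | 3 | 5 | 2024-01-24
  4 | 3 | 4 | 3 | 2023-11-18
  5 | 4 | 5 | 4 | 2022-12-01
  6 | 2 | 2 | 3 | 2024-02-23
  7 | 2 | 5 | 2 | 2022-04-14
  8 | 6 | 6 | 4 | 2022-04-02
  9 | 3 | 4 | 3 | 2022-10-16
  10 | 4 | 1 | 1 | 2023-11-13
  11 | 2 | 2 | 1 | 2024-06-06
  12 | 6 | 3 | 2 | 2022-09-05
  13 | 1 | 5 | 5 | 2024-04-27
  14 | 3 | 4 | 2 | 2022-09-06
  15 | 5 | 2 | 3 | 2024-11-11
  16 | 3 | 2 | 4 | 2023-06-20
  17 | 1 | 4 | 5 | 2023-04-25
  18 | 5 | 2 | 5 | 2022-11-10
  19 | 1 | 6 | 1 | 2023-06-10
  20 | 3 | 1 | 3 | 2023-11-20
SELECT name, price FROM products WHERE price > 336.69

Execution result:
name | price
Laptop | 478.10
Monitor | 447.00
Speaker | 485.97
Printer | 468.99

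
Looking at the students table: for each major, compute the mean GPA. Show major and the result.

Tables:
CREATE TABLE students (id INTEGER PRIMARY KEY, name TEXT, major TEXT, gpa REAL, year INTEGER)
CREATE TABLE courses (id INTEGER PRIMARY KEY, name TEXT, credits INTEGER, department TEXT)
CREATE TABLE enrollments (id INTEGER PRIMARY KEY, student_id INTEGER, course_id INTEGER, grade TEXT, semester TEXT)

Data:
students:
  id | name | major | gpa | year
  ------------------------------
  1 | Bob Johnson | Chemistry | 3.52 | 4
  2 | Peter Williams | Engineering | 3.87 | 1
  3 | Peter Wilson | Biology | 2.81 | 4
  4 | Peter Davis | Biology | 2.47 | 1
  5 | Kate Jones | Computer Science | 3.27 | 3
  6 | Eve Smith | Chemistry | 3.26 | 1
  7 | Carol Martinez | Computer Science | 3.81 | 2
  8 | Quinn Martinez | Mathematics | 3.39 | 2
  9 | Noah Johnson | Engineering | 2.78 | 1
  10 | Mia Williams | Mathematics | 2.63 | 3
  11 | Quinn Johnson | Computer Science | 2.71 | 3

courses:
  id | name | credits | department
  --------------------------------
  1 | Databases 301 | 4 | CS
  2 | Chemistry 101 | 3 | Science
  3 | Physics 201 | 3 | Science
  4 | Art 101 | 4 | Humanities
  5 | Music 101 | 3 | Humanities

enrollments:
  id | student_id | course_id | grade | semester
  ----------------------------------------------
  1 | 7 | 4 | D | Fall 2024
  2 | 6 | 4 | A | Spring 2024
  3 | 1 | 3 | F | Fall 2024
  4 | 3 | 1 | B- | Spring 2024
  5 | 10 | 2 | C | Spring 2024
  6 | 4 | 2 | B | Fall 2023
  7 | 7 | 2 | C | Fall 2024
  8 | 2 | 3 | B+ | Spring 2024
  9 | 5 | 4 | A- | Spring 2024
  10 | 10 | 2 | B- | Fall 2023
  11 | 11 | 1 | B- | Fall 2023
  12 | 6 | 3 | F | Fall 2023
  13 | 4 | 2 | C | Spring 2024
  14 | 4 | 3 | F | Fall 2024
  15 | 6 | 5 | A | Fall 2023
SELECT major, AVG(gpa) AS avg_gpa FROM students GROUP BY major

Execution result:
major | avg_gpa
Biology | 2.64
Chemistry | 3.39
Computer Science | 3.26
Engineering | 3.33
Mathematics | 3.01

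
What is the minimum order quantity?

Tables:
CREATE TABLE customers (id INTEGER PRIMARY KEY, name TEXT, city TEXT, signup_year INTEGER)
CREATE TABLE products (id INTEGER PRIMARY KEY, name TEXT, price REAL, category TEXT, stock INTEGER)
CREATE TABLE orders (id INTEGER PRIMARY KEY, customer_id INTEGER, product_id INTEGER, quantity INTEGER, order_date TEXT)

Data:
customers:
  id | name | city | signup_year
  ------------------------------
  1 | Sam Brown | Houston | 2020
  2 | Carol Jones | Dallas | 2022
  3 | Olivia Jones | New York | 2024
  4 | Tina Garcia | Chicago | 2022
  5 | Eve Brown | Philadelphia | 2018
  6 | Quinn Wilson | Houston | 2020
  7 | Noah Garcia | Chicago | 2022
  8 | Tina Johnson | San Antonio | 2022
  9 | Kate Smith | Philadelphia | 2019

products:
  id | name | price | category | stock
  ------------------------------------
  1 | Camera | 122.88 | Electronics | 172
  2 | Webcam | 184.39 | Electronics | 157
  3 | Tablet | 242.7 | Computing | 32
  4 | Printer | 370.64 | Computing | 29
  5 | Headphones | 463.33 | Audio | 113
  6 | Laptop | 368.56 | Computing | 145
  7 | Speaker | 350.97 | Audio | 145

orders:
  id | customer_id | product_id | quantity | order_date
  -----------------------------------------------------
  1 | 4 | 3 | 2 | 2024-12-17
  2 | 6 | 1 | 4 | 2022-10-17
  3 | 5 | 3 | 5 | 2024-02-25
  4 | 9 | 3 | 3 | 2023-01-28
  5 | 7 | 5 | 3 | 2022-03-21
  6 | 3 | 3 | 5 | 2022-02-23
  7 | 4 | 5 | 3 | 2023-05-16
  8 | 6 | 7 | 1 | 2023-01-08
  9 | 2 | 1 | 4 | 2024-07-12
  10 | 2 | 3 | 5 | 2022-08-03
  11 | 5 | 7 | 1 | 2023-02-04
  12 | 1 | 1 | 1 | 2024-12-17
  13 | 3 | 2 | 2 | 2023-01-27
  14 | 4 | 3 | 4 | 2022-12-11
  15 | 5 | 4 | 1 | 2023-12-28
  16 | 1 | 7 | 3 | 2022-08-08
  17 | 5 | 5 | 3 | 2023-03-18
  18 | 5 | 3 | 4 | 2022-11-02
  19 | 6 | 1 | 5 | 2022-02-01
SELECT MIN(quantity) FROM orders

Execution result:
1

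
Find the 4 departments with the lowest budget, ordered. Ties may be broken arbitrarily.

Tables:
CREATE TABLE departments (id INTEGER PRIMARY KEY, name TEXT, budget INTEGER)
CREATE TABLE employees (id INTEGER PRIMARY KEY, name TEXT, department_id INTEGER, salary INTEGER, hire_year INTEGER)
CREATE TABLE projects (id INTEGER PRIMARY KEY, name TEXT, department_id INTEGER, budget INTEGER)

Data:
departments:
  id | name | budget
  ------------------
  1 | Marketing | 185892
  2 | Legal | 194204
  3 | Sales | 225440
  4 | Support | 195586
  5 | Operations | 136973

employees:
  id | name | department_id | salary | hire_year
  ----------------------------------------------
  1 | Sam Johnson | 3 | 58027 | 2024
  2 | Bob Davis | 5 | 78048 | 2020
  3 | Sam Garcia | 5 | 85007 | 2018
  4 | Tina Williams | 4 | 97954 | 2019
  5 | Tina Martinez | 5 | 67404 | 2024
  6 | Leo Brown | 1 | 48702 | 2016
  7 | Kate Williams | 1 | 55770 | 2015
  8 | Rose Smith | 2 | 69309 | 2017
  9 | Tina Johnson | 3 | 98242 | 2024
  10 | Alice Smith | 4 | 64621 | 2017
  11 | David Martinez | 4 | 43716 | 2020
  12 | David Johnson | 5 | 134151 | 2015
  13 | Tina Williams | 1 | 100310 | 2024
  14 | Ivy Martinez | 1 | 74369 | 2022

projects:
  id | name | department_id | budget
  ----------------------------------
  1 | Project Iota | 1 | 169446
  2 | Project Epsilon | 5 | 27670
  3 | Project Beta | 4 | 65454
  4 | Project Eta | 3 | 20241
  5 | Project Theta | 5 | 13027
SELECT name, budget FROM departments ORDER BY budget ASC LIMIT 4

Execution result:
name | budget
Operations | 136973
Marketing | 185892
Legal | 194204
Support | 195586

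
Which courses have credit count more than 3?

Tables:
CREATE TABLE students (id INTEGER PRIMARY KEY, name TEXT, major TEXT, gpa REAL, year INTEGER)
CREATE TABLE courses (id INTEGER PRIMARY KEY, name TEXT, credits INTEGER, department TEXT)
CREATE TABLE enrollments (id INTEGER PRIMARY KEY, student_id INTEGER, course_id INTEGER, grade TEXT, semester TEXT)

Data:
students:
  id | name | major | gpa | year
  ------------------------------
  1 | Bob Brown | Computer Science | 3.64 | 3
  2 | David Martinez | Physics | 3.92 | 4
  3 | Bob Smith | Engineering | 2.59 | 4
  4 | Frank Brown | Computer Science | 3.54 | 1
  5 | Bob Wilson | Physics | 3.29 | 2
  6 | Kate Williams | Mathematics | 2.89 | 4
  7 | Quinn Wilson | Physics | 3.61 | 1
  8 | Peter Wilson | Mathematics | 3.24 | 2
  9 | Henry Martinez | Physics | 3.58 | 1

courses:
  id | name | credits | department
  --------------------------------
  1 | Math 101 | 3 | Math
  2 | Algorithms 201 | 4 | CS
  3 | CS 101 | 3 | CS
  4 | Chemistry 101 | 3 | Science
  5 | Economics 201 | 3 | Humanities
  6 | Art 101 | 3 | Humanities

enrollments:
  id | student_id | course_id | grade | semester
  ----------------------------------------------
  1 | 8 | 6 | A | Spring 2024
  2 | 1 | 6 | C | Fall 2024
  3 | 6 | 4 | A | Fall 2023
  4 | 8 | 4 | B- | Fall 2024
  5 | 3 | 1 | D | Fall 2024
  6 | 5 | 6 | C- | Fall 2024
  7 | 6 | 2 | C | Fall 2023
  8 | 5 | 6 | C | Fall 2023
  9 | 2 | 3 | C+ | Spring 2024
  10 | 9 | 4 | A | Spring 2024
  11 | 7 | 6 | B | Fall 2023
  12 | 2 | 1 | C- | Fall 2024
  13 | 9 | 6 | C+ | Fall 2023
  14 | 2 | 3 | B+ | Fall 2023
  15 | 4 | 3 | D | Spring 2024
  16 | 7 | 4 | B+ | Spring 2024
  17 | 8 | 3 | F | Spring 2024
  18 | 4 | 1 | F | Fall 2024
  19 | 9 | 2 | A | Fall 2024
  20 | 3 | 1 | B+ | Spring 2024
SELECT name, credits FROM courses WHERE credits > 3

Execution result:
name | credits
Algorithms 201 | 4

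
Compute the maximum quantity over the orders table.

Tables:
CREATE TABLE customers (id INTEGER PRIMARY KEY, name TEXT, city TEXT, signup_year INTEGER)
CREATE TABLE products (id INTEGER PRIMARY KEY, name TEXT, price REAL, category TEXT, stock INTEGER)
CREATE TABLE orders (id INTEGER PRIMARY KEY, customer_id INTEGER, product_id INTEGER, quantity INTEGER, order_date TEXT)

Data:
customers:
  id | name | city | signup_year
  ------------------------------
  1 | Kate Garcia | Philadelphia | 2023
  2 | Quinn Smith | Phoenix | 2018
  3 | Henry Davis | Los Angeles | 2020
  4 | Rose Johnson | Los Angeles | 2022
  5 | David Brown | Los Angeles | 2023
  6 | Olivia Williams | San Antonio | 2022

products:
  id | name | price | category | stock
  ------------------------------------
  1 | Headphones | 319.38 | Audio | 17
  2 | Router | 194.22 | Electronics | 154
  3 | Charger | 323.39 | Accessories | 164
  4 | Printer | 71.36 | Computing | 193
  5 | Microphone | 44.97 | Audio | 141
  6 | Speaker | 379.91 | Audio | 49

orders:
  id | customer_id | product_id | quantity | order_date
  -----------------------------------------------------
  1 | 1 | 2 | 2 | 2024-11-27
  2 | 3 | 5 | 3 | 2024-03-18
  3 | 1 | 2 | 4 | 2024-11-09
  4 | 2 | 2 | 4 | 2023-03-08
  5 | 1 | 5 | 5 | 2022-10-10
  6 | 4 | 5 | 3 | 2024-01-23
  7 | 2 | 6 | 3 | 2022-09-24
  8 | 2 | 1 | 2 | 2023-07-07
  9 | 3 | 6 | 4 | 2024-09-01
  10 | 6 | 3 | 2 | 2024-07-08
SELECT MAX(quantity) FROM orders

Execution result:
5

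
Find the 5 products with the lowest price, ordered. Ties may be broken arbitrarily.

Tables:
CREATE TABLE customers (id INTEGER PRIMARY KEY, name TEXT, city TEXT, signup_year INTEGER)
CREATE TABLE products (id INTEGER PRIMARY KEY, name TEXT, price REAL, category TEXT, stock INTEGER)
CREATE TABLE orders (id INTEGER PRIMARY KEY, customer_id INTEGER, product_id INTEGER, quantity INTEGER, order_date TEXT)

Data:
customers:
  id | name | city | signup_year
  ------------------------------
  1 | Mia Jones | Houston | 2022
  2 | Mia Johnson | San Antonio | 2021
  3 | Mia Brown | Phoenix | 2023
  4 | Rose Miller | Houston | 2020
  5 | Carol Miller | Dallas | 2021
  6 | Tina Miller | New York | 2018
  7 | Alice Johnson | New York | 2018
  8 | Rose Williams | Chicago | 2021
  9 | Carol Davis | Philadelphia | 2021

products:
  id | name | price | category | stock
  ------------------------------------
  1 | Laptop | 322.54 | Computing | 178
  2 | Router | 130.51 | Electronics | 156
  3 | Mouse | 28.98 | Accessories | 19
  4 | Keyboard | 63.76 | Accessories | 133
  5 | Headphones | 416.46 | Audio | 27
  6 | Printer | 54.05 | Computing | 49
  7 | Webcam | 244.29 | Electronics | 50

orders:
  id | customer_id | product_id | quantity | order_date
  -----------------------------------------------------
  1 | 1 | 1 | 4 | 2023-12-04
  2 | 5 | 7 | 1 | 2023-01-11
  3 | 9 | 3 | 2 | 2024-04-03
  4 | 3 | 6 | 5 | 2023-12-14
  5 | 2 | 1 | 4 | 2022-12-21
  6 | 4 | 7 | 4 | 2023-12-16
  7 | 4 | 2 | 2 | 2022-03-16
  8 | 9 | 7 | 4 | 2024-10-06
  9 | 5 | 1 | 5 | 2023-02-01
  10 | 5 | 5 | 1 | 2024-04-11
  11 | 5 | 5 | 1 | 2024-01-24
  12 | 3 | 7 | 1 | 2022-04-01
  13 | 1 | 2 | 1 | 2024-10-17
SELECT name, price FROM products ORDER BY price ASC LIMIT 5

Execution result:
name | price
Mouse | 28.98
Printer | 54.05
Keyboard | 63.76
Router | 130.51
Webcam | 244.29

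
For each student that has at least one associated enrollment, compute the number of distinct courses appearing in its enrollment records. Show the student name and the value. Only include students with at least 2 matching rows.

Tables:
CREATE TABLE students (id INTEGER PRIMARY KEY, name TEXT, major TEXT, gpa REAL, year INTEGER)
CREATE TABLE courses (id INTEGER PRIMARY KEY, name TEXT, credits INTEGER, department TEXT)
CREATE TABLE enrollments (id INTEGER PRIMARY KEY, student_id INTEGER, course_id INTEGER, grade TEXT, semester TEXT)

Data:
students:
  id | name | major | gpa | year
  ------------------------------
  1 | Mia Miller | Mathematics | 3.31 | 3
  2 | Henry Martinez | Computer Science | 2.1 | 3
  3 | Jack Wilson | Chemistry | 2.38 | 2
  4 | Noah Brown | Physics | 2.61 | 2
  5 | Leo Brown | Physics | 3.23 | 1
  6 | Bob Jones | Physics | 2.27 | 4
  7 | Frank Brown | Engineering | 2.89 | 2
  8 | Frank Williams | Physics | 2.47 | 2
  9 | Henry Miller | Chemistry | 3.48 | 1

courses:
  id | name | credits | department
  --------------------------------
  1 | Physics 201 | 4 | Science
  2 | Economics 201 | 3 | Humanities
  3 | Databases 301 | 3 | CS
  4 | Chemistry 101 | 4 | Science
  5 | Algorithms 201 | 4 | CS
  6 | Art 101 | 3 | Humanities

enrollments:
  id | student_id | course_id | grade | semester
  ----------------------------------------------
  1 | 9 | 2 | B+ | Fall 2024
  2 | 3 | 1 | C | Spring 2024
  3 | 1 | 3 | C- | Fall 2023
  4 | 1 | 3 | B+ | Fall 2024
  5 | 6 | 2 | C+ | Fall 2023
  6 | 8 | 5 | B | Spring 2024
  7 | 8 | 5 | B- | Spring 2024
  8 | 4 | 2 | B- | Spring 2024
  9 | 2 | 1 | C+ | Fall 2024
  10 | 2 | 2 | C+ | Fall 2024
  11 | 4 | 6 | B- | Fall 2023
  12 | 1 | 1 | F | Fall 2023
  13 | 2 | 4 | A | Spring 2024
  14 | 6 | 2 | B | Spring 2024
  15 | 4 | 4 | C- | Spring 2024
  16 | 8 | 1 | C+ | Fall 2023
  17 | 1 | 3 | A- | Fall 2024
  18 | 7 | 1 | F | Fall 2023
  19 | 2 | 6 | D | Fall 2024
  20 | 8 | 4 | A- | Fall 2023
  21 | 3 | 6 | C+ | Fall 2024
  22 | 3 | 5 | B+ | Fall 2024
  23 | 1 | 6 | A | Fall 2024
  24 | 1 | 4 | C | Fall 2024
SELECT p.name, COUNT(DISTINCT c.course_id) AS distinct_course_count FROM enrollments c JOIN students p ON c.student_id = p.id GROUP BY p.id, p.name HAVING COUNT(*) >= 2

Execution result:
name | distinct_course_count
Mia Miller | 4
Henry Martinez | 4
Jack Wilson | 3
Noah Brown | 3
Bob Jones | 1
Frank Williams | 3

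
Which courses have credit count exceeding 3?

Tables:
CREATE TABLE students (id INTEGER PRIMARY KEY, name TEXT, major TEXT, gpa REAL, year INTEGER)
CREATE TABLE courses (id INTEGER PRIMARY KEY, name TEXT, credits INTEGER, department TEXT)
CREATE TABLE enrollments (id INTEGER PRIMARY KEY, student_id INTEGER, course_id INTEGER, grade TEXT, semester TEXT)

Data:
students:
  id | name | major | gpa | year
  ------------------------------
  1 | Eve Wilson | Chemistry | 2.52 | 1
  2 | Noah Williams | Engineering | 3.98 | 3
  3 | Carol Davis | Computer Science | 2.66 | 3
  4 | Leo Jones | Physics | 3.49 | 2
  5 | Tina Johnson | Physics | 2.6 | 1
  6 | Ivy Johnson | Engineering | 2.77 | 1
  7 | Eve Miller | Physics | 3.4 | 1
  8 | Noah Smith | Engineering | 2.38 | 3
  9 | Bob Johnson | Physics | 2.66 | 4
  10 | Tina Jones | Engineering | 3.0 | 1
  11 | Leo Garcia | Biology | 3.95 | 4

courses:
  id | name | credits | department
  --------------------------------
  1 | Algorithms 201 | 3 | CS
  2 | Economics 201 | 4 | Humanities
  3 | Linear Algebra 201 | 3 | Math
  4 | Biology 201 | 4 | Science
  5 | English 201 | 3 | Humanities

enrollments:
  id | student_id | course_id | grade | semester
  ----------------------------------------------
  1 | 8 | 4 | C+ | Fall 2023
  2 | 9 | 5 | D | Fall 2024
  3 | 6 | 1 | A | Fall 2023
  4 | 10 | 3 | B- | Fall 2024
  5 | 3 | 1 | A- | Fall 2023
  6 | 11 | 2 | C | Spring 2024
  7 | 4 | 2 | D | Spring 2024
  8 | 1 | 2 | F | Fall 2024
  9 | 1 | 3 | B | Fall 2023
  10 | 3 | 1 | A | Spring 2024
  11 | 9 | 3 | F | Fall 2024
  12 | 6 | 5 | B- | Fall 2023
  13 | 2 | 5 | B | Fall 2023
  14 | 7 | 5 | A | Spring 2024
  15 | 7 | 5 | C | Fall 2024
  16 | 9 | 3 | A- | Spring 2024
SELECT name, credits FROM courses WHERE credits > 3

Execution result:
name | credits
Economics 201 | 4
Biology 201 | 4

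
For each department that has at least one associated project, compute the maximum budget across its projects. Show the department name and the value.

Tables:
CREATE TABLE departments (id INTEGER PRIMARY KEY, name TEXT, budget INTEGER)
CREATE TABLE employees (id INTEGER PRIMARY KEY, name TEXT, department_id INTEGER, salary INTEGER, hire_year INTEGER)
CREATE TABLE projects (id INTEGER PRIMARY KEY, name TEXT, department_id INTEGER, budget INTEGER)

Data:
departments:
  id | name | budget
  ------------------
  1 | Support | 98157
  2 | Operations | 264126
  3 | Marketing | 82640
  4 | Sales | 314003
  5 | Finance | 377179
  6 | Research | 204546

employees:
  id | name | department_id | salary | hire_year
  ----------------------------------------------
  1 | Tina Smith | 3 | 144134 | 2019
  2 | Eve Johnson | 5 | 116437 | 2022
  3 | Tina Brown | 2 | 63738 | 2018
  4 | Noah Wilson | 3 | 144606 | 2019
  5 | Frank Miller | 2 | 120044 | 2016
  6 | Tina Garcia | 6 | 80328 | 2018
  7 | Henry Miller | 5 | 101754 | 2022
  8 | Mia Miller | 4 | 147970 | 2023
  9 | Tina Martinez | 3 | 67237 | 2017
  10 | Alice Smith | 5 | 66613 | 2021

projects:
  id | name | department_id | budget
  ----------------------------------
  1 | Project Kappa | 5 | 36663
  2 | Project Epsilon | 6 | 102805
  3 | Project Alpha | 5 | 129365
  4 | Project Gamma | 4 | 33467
SELECT p.name, MAX(c.budget) AS max_budget FROM projects c JOIN departments p ON c.department_id = p.id GROUP BY p.id, p.name

Execution result:
name | max_budget
Sales | 33467
Finance | 129365
Research | 102805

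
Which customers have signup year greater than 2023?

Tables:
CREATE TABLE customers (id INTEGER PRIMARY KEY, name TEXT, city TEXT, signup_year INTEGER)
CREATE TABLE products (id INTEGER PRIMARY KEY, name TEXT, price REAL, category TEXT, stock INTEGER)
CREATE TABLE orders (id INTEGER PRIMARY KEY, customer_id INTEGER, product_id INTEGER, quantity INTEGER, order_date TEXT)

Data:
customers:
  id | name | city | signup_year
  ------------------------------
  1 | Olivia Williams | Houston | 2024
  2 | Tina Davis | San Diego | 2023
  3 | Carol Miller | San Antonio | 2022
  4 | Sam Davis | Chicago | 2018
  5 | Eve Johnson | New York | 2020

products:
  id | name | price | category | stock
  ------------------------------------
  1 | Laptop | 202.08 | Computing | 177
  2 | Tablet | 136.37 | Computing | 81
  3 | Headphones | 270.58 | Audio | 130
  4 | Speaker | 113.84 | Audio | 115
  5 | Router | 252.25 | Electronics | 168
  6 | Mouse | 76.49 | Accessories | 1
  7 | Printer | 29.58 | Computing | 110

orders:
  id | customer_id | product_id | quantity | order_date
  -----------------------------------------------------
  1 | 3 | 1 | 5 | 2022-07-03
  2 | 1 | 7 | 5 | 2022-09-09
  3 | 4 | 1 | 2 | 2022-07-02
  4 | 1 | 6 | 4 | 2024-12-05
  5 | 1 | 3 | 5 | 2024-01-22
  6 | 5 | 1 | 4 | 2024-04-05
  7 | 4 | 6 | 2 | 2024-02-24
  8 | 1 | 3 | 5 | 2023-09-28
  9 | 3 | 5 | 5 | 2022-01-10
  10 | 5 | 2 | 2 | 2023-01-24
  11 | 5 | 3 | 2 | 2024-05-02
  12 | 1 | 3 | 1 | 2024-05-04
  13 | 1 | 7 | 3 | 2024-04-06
SELECT name, signup_year FROM customers WHERE signup_year > 2023

Execution result:
name | signup_year
Olivia Williams | 2024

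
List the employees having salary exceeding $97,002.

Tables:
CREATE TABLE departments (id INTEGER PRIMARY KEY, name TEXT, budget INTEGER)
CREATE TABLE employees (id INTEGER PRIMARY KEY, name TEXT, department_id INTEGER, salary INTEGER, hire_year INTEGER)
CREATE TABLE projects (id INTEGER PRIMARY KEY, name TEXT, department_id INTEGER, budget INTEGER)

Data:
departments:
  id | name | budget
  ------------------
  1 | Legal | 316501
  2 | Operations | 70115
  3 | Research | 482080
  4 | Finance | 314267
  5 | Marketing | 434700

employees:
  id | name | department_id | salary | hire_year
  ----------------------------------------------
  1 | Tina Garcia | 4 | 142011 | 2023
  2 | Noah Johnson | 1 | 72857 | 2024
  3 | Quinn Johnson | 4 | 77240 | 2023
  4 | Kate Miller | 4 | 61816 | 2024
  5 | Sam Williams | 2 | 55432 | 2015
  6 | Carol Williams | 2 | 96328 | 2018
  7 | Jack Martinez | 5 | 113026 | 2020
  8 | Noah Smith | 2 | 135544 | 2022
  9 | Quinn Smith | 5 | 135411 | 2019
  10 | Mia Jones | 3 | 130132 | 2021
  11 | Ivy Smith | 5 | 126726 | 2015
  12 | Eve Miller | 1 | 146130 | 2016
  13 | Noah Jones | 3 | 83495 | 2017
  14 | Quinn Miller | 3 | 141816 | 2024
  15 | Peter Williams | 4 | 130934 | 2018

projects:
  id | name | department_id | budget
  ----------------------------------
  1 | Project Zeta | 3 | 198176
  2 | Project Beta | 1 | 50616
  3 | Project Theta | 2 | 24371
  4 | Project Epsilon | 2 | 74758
SELECT name, salary FROM employees WHERE salary > 97002

Execution result:
name | salary
Tina Garcia | 142011
Jack Martinez | 113026
Noah Smith | 135544
Quinn Smith | 135411
Mia Jones | 130132
Ivy Smith | 126726
Eve Miller | 146130
Quinn Miller | 141816
Peter Williams | 130934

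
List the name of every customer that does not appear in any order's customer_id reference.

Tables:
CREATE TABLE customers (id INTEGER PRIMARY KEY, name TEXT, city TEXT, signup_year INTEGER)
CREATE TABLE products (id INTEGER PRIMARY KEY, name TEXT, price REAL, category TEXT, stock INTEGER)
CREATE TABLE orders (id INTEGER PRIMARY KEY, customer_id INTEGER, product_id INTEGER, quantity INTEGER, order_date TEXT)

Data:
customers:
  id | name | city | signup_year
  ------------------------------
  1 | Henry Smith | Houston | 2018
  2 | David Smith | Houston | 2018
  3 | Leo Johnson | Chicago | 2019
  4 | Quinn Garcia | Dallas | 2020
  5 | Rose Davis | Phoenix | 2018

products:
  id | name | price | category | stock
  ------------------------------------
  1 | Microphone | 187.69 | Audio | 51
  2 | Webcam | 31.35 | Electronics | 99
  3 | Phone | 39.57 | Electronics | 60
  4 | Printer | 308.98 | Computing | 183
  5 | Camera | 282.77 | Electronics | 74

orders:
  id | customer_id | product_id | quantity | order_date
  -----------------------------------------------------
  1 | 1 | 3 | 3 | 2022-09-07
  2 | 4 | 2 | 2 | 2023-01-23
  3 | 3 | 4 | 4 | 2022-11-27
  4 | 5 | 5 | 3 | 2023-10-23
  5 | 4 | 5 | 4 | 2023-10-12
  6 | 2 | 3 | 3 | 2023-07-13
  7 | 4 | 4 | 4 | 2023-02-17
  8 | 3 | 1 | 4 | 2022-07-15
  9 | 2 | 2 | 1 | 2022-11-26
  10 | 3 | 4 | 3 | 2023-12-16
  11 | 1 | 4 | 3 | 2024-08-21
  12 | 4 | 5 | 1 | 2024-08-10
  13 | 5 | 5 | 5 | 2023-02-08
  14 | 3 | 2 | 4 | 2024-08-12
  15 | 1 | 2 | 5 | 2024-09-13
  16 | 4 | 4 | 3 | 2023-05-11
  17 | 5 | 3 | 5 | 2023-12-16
SELECT p.name FROM customers p LEFT JOIN orders c ON c.customer_id = p.id WHERE c.id IS NULL

Execution result:
(no rows)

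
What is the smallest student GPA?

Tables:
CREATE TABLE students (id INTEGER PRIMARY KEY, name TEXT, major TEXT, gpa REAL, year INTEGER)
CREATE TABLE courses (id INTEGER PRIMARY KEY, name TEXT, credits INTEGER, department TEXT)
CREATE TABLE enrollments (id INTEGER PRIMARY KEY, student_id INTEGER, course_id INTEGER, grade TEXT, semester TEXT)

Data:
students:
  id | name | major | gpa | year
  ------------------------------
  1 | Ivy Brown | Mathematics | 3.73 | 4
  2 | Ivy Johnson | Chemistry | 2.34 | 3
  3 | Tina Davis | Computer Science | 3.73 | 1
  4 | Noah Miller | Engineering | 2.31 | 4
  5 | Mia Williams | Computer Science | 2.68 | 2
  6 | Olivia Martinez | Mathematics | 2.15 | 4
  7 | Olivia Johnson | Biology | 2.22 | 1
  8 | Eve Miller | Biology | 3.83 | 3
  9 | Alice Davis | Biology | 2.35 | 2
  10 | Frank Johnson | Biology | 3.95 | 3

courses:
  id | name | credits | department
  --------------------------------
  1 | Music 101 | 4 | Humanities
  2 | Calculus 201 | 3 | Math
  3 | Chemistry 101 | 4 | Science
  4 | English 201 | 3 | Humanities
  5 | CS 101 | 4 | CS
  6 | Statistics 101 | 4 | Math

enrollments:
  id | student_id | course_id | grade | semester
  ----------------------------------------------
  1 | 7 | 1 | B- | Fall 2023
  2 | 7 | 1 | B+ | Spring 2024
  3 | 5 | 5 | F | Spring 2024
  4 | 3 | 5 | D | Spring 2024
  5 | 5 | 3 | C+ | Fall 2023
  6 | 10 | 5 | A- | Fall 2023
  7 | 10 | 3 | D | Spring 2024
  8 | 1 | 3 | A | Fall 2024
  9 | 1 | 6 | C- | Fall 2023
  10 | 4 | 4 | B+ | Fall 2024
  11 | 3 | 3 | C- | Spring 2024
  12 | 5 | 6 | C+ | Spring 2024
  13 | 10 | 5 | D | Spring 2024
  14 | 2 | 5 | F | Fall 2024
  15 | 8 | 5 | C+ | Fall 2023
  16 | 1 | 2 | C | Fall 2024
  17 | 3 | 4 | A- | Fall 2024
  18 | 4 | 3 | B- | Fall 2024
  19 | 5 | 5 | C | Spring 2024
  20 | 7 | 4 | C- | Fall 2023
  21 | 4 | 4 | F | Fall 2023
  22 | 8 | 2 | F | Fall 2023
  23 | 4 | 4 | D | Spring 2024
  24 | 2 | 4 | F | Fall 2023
SELECT MIN(gpa) FROM students

Execution result:
2.15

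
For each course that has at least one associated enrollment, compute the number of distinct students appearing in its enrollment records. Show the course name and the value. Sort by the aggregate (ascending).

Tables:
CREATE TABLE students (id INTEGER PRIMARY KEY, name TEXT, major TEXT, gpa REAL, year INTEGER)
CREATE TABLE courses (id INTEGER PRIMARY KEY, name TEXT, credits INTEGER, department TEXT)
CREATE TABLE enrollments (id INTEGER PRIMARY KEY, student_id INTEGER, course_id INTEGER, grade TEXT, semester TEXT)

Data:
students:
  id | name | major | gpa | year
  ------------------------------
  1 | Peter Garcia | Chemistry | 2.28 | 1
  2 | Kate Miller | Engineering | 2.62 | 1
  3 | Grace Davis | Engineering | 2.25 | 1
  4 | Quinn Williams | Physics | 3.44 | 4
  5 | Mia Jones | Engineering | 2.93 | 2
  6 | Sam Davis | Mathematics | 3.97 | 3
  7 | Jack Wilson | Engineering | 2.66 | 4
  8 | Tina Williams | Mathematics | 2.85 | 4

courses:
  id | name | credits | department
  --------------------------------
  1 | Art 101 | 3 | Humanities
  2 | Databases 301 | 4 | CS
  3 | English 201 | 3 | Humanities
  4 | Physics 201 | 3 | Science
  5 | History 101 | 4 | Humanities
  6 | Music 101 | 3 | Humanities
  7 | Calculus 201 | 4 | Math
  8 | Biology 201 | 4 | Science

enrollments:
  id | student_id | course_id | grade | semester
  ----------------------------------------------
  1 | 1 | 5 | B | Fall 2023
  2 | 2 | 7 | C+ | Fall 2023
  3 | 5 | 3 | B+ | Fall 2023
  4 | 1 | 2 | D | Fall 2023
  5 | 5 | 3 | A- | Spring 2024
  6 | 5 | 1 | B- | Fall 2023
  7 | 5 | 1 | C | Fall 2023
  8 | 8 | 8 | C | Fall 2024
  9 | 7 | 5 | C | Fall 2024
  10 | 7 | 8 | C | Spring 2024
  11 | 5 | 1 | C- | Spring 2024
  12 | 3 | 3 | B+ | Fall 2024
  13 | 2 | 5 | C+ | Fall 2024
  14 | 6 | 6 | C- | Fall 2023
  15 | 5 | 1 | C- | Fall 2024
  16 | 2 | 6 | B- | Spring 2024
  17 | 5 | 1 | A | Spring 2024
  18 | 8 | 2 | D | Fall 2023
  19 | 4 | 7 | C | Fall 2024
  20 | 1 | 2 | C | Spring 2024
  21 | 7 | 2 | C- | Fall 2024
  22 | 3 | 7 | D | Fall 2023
SELECT p.name, COUNT(DISTINCT c.student_id) AS distinct_student_count FROM enrollments c JOIN courses p ON c.course_id = p.id GROUP BY p.id, p.name ORDER BY distinct_student_count ASC

Execution result:
name | distinct_student_count
Art 101 | 1
English 201 | 2
Music 101 | 2
Biology 201 | 2
Databases 301 | 3
History 101 | 3
Calculus 201 | 3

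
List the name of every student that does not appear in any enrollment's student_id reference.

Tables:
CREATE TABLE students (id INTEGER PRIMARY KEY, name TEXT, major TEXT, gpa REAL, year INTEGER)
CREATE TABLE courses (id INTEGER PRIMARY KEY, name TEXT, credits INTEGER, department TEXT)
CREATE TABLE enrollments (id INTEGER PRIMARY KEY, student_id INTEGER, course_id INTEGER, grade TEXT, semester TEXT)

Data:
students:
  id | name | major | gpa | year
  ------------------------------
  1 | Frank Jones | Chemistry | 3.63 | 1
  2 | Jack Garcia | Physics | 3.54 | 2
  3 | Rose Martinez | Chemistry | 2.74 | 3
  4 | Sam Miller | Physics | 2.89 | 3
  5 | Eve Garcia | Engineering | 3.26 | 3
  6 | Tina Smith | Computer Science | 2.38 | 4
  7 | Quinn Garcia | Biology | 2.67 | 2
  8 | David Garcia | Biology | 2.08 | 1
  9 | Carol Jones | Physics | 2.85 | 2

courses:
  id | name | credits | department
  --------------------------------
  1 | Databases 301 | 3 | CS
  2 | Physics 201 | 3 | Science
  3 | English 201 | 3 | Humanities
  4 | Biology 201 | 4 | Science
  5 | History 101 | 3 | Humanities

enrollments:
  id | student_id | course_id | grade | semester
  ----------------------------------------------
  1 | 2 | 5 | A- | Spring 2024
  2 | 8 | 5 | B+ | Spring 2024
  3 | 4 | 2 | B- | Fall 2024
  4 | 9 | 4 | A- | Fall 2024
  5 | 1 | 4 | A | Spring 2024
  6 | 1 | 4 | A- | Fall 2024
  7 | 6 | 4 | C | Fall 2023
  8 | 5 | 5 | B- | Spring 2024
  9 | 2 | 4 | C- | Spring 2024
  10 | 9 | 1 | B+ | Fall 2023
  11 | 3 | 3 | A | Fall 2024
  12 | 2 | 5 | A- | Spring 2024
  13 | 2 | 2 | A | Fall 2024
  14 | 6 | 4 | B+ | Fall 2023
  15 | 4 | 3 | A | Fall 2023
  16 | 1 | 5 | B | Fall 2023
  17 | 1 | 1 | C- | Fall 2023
SELECT p.name FROM students p LEFT JOIN enrollments c ON c.student_id = p.id WHERE c.id IS NULL

Execution result:
Quinn Garcia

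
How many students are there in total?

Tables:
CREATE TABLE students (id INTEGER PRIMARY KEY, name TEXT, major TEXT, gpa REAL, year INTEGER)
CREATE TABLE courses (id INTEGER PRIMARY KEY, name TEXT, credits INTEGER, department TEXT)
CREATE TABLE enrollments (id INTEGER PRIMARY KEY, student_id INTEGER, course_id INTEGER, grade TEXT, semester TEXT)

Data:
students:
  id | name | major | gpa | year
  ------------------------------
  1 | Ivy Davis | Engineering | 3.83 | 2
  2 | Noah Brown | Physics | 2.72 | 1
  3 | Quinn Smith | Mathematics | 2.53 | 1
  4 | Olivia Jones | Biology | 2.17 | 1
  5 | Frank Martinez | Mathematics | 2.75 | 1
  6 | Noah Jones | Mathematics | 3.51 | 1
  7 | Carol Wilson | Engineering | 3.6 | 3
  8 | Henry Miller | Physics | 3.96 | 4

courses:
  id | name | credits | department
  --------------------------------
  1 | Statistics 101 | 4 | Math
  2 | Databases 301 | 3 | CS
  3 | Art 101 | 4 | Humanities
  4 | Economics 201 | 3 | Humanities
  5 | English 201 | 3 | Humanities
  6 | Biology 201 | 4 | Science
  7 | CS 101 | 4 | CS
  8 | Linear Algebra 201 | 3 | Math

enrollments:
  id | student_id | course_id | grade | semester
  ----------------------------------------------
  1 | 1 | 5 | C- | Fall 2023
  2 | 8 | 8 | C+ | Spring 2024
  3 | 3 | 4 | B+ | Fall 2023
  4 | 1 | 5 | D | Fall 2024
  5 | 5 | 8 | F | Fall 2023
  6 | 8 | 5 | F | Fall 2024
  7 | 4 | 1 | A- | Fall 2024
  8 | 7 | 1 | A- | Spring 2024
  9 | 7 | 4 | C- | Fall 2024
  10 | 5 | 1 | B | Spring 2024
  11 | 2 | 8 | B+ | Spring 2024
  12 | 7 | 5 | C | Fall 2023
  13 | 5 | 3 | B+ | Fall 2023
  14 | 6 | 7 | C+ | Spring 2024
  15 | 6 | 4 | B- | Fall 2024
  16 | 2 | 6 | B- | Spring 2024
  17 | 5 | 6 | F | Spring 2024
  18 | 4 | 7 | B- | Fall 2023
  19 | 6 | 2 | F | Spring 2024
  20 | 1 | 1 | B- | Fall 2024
SELECT COUNT(*) FROM students

Execution result:
8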